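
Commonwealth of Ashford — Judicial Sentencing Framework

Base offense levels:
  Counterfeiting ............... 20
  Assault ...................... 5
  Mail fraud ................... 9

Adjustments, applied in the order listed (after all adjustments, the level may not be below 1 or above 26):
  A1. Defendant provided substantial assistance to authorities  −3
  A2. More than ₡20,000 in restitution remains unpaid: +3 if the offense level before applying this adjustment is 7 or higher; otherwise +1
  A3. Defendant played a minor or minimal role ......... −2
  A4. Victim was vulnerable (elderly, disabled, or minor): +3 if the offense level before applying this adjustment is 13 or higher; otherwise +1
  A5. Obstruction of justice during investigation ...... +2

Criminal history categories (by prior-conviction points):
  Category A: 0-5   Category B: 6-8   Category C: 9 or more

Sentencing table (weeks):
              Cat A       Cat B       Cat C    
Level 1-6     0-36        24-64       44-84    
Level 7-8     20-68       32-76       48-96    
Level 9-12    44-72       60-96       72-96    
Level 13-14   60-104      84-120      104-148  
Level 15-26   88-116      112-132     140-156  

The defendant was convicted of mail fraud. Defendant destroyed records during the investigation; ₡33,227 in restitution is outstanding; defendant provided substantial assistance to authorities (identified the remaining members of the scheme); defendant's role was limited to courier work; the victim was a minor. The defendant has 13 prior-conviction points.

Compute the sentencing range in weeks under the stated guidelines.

Base offense level for mail fraud: 9.
A1 applies: 9 − 3 = 6.
A2 applies (level before this adjustment is 6 < 7, so +1): 6 + 1 = 7.
A3 applies: 7 − 2 = 5.
A4 applies (level before this adjustment is 5 < 13, so +1): 5 + 1 = 6.
A5 applies: 6 + 2 = 8.
Final offense level: 8.
Criminal history: 13 prior points → Category C (9+).
Level 8 falls in the 7-8 band.
Grid: Level 7-8 × Category C = 48-96 weeks.

48-96 weeks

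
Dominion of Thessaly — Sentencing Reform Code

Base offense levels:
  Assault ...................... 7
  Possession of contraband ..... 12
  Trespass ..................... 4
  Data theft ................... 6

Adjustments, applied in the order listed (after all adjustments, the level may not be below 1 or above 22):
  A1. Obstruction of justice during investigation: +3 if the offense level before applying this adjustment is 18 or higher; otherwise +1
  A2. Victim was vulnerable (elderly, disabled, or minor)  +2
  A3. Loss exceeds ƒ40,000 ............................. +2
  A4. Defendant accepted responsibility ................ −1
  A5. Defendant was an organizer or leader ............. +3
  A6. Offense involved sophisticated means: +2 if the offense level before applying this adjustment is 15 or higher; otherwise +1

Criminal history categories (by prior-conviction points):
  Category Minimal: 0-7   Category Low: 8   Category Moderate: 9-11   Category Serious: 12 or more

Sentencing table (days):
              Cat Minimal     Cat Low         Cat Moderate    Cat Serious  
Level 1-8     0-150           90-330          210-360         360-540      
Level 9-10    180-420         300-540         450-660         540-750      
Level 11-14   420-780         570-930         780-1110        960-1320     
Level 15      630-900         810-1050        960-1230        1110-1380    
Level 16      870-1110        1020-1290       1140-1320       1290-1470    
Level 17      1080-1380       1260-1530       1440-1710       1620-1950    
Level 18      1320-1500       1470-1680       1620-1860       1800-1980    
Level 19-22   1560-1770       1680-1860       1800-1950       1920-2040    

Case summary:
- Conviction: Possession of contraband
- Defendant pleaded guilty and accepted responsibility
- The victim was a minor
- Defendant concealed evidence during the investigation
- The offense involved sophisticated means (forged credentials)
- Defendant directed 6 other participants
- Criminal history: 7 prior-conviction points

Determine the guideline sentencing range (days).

1560-1770 days

Base offense level for possession of contraband: 12.
A1 applies (level before this adjustment is 12 < 18, so +1): 12 + 1 = 13.
A2 applies: 13 + 2 = 15.
A4 applies: 15 − 1 = 14.
A5 applies: 14 + 3 = 17.
A6 applies (level before this adjustment is 17 ≥ 15, so +2): 17 + 2 = 19.
Final offense level: 19.
Criminal history: 7 prior points → Category Minimal (0-7).
Level 19 falls in the 19-22 band.
Grid: Level 19-22 × Category Minimal = 1560-1770 days.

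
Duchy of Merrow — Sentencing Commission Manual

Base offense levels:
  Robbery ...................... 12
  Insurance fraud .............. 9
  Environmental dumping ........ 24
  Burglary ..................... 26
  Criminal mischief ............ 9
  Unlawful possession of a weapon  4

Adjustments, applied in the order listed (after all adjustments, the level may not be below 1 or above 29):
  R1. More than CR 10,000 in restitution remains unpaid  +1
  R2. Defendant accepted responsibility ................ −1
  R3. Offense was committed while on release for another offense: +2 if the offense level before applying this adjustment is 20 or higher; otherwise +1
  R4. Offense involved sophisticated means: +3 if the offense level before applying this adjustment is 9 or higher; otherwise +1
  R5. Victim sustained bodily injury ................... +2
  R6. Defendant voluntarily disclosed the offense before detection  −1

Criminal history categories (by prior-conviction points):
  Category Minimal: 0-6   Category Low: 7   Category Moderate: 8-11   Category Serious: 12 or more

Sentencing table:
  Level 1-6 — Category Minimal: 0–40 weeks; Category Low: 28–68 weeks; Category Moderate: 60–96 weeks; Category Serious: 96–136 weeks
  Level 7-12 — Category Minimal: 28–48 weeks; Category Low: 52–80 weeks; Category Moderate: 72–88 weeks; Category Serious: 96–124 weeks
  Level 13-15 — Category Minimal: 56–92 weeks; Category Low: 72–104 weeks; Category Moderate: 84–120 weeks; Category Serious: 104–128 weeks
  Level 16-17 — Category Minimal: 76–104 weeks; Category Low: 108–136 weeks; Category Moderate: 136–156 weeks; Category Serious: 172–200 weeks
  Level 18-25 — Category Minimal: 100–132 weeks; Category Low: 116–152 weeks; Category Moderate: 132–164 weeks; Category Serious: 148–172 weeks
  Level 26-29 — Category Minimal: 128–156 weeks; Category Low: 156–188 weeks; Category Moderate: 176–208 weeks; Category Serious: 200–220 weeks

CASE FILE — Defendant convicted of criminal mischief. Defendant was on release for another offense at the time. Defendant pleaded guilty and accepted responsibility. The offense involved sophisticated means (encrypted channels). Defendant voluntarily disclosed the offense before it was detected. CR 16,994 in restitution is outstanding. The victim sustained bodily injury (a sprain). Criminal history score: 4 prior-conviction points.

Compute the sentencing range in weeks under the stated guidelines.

56-92 weeks

Base offense level for criminal mischief: 9.
R1 applies: 9 + 1 = 10.
R2 applies: 10 − 1 = 9.
R3 applies (level before this adjustment is 9 < 20, so +1): 9 + 1 = 10.
R4 applies (level before this adjustment is 10 ≥ 9, so +3): 10 + 3 = 13.
R5 applies: 13 + 2 = 15.
R6 applies: 15 − 1 = 14.
Final offense level: 14.
Criminal history: 4 prior points → Category Minimal (0-6).
Level 14 falls in the 13-15 band.
Grid: Level 13-15 × Category Minimal = 56-92 weeks.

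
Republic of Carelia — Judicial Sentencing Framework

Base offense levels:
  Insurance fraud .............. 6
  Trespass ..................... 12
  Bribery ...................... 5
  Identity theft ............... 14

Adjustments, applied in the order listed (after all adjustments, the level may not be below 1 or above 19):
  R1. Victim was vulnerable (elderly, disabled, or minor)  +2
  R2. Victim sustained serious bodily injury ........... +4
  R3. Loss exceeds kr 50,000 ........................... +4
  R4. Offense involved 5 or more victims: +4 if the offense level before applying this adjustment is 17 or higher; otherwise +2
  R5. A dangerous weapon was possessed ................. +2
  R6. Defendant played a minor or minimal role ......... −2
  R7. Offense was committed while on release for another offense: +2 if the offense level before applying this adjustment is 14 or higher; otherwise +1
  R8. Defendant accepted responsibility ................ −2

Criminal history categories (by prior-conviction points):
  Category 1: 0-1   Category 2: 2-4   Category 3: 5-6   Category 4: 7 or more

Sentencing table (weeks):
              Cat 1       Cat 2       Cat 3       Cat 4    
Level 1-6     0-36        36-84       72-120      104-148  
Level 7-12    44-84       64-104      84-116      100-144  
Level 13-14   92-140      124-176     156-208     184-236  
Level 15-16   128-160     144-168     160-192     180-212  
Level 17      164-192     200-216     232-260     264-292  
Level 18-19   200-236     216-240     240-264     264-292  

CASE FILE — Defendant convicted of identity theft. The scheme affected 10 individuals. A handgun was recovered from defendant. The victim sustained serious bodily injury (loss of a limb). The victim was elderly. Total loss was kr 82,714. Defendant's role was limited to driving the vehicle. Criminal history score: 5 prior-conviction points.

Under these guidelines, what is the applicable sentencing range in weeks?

240-264 weeks

Base offense level for identity theft: 14.
R1 applies: 14 + 2 = 16.
R2 applies: 16 + 4 = 20.
R3 applies: 20 + 4 = 24.
R4 applies (level before this adjustment is 24 ≥ 17, so +4): 24 + 4 = 28.
R5 applies: 28 + 2 = 30.
R6 applies: 30 − 2 = 28.
Level 28 exceeds the maximum of 19; capped at 19.
Final offense level: 19.
Criminal history: 5 prior points → Category 3 (5-6).
Level 19 falls in the 18-19 band.
Grid: Level 18-19 × Category 3 = 240-264 weeks.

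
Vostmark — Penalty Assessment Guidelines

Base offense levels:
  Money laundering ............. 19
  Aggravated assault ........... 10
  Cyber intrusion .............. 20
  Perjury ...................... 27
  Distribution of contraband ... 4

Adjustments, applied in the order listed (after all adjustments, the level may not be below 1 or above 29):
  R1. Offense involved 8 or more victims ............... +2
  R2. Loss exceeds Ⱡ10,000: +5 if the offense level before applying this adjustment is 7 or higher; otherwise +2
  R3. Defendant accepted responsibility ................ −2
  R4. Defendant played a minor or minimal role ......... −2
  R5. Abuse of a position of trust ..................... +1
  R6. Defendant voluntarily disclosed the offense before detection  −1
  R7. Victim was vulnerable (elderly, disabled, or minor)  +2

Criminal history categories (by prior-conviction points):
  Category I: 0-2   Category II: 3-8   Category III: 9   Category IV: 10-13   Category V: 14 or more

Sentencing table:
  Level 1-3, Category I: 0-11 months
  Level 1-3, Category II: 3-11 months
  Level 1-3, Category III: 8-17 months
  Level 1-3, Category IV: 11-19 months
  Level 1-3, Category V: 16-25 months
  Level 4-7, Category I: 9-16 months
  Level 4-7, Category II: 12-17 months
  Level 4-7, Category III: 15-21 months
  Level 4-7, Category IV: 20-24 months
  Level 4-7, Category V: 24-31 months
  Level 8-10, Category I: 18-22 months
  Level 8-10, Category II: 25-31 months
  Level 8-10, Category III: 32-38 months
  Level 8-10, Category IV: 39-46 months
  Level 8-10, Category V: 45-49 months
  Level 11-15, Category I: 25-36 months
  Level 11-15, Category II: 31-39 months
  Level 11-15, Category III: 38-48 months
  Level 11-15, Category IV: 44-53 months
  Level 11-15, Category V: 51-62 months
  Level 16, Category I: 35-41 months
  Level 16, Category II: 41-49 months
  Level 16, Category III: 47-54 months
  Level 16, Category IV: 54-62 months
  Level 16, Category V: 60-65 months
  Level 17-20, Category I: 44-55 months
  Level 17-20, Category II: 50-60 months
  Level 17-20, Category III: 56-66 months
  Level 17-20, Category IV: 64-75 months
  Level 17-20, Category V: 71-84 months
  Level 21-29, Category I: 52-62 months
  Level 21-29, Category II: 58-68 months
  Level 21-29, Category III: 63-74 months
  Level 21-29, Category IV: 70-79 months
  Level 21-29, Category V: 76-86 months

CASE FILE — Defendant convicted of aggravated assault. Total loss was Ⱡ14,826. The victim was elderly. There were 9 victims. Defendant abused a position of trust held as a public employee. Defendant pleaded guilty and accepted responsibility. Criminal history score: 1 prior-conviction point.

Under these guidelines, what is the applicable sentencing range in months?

Base offense level for aggravated assault: 10.
R1 applies: 10 + 2 = 12.
R2 applies (level before this adjustment is 12 ≥ 7, so +5): 12 + 5 = 17.
R3 applies: 17 − 2 = 15.
R4 does not apply.
R5 applies: 15 + 1 = 16.
R7 applies: 16 + 2 = 18.
Final offense level: 18.
Criminal history: 1 prior point → Category I (0-2).
Level 18 falls in the 17-20 band.
Grid: Level 17-20 × Category I = 44-55 months.

44-55 months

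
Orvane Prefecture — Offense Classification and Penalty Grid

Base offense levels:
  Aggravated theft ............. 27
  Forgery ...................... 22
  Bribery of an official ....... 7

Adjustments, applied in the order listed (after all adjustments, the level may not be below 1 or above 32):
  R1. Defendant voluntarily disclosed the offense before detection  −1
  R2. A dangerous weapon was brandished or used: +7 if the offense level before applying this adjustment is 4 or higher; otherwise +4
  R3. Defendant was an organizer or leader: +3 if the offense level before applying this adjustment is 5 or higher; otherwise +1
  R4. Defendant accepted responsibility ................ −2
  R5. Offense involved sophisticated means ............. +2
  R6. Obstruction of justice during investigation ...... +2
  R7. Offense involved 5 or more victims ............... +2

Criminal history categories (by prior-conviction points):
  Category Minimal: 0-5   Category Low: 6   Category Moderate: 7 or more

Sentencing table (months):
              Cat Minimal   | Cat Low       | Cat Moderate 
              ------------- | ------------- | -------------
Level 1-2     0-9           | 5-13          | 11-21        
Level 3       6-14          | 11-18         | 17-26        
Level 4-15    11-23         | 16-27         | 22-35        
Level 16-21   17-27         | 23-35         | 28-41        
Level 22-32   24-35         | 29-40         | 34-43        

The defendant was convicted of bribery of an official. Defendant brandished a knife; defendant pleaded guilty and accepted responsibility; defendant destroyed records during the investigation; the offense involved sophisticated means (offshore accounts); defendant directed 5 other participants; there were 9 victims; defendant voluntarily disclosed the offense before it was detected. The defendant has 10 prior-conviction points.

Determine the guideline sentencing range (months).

Base offense level for bribery of an official: 7.
R1 applies: 7 − 1 = 6.
R2 applies (level before this adjustment is 6 ≥ 4, so +7): 6 + 7 = 13.
R3 applies (level before this adjustment is 13 ≥ 5, so +3): 13 + 3 = 16.
R4 applies: 16 − 2 = 14.
R5 applies: 14 + 2 = 16.
R6 applies: 16 + 2 = 18.
R7 applies: 18 + 2 = 20.
Final offense level: 20.
Criminal history: 10 prior points → Category Moderate (7+).
Level 20 falls in the 16-21 band.
Grid: Level 16-21 × Category Moderate = 28-41 months.

28-41 months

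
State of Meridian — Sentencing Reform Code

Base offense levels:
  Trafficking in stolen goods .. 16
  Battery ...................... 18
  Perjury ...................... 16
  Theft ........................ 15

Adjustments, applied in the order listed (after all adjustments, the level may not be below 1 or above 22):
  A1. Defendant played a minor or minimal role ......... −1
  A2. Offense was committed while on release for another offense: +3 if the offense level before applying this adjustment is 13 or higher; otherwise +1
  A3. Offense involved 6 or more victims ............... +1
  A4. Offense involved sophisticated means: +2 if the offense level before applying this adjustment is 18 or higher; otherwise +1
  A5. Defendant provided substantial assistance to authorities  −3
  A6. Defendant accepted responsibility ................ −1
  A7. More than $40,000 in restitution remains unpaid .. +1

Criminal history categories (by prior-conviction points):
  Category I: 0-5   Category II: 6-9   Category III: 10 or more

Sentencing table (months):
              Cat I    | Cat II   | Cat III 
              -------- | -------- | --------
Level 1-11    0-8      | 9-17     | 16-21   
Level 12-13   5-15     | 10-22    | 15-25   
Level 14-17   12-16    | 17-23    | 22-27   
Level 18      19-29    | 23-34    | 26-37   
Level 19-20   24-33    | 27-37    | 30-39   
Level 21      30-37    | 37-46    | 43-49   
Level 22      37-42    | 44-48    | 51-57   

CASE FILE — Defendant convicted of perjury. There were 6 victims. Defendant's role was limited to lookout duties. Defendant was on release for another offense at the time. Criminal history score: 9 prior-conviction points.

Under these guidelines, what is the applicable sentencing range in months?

27-37 months

Base offense level for perjury: 16.
A1 applies: 16 − 1 = 15.
A2 applies (level before this adjustment is 15 ≥ 13, so +3): 15 + 3 = 18.
A3 applies: 18 + 1 = 19.
A4 does not apply.
A5 does not apply.
Final offense level: 19.
Criminal history: 9 prior points → Category II (6-9).
Level 19 falls in the 19-20 band.
Grid: Level 19-20 × Category II = 27-37 months.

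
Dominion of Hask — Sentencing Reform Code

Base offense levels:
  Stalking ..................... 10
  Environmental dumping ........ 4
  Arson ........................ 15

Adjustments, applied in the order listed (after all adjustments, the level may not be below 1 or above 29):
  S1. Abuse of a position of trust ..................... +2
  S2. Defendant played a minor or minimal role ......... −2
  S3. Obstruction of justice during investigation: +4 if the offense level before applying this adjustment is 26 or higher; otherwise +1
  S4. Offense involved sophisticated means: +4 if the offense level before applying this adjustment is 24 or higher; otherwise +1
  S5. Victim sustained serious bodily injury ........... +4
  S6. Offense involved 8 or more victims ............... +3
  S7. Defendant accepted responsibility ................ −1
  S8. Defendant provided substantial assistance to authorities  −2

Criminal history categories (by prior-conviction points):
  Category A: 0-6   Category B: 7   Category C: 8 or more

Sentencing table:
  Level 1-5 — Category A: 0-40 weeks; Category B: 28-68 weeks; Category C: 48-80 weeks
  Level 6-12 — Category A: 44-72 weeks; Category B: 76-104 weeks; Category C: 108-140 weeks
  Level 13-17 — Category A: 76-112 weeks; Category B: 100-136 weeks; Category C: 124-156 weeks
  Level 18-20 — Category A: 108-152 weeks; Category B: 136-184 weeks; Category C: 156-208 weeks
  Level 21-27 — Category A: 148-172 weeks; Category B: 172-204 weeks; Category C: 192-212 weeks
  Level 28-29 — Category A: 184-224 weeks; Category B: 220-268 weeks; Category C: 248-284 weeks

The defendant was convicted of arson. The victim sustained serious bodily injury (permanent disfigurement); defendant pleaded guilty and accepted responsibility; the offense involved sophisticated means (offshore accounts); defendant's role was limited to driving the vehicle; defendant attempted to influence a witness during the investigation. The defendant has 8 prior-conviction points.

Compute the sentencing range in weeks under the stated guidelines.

156-208 weeks

Base offense level for arson: 15.
S1 does not apply.
S2 applies: 15 − 2 = 13.
S3 applies (level before this adjustment is 13 < 26, so +1): 13 + 1 = 14.
S4 applies (level before this adjustment is 14 < 24, so +1): 14 + 1 = 15.
S5 applies: 15 + 4 = 19.
S6 does not apply.
S7 applies: 19 − 1 = 18.
S8 does not apply.
Final offense level: 18.
Criminal history: 8 prior points → Category C (8+).
Level 18 falls in the 18-20 band.
Grid: Level 18-20 × Category C = 156-208 weeks.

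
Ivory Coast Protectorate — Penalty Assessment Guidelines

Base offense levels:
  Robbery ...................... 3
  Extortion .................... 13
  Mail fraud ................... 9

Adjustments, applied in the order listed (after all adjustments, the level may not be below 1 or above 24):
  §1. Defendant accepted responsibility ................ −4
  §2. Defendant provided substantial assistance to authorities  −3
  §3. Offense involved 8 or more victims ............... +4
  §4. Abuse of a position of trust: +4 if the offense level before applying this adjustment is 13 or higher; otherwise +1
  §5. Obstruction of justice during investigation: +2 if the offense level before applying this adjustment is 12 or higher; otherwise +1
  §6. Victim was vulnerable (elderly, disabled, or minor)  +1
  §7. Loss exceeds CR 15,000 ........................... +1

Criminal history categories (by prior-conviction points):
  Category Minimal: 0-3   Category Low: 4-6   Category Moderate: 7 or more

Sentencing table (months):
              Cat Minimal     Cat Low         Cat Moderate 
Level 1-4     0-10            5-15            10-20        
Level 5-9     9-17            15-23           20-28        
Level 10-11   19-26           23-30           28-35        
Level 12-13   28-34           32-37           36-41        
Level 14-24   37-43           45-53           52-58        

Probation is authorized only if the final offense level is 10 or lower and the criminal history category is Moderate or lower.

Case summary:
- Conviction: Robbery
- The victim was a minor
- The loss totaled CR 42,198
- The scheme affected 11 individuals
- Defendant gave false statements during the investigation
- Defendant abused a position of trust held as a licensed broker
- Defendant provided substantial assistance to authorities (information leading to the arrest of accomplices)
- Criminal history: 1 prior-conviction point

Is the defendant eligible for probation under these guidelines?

Base offense level for robbery: 3.
§2 applies: 3 − 3 = 0.
§3 applies: 0 + 4 = 4.
§4 applies (level before this adjustment is 4 < 13, so +1): 4 + 1 = 5.
§5 applies (level before this adjustment is 5 < 12, so +1): 5 + 1 = 6.
§6 applies: 6 + 1 = 7.
§7 applies: 7 + 1 = 8.
Final offense level: 8.
Criminal history: 1 prior point → Category Minimal (0-3).
Level 8 falls in the 5-9 band.
Grid: Level 5-9 × Category Minimal = 9-17 months.
Probation check: level 8 ≤ 10 and category Minimal ≤ Moderate → eligible.

Yes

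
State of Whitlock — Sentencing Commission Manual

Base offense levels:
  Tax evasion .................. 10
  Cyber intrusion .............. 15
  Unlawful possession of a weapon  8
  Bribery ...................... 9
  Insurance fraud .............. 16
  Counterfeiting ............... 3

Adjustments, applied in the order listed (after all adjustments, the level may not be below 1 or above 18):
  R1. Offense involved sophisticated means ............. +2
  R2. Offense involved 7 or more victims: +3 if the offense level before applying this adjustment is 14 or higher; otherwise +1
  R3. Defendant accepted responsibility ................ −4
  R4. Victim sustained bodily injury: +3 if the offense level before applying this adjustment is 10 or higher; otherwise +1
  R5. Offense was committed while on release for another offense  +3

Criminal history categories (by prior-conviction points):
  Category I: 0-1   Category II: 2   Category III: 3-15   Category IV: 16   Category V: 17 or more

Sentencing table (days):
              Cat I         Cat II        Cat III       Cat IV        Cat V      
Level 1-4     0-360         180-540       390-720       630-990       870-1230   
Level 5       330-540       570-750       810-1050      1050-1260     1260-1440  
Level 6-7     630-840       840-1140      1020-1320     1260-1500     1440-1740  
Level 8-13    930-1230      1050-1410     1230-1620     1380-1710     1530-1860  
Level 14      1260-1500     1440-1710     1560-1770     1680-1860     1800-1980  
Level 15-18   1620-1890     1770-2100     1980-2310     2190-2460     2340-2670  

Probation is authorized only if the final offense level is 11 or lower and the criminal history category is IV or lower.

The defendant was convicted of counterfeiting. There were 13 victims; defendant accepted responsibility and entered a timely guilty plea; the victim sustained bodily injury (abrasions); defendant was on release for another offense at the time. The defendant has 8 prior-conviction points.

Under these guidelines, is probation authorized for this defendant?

Yes

Base offense level for counterfeiting: 3.
R1 does not apply.
R2 applies (level before this adjustment is 3 < 14, so +1): 3 + 1 = 4.
R3 applies: 4 − 4 = 0.
R4 applies (level before this adjustment is 0 < 10, so +1): 0 + 1 = 1.
R5 applies: 1 + 3 = 4.
Final offense level: 4.
Criminal history: 8 prior points → Category III (3-15).
Level 4 falls in the 1-4 band.
Grid: Level 1-4 × Category III = 390-720 days.
Probation check: level 4 ≤ 11 and category III ≤ IV → eligible.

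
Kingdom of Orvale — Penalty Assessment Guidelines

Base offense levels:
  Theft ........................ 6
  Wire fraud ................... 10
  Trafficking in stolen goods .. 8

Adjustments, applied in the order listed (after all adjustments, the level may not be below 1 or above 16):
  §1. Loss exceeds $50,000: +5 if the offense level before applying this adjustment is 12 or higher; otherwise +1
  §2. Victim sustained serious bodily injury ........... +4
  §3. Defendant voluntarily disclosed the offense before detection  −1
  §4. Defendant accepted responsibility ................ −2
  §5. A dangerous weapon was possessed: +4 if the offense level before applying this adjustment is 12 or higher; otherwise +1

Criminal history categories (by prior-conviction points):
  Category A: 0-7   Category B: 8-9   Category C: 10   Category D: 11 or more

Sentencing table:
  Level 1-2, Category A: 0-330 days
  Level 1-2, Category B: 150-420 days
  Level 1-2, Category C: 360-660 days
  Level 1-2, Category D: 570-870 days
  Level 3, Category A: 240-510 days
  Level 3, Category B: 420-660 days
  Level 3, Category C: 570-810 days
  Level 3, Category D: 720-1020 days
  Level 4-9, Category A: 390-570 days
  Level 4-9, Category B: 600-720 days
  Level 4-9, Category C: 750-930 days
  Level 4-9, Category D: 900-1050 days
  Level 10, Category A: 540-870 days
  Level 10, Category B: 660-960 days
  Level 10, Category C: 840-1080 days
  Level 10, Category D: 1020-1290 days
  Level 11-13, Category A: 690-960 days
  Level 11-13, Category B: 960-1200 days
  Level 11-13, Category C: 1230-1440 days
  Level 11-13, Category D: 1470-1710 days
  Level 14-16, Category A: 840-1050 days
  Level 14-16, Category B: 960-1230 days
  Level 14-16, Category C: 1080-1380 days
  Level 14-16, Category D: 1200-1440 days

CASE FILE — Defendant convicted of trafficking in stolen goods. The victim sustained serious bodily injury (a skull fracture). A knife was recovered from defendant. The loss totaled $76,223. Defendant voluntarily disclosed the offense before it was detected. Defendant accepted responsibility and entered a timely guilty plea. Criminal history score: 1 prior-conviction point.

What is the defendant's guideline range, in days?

Base offense level for trafficking in stolen goods: 8.
§1 applies (level before this adjustment is 8 < 12, so +1): 8 + 1 = 9.
§2 applies: 9 + 4 = 13.
§3 applies: 13 − 1 = 12.
§4 applies: 12 − 2 = 10.
§5 applies (level before this adjustment is 10 < 12, so +1): 10 + 1 = 11.
Final offense level: 11.
Criminal history: 1 prior point → Category A (0-7).
Level 11 falls in the 11-13 band.
Grid: Level 11-13 × Category A = 690-960 days.

690-960 days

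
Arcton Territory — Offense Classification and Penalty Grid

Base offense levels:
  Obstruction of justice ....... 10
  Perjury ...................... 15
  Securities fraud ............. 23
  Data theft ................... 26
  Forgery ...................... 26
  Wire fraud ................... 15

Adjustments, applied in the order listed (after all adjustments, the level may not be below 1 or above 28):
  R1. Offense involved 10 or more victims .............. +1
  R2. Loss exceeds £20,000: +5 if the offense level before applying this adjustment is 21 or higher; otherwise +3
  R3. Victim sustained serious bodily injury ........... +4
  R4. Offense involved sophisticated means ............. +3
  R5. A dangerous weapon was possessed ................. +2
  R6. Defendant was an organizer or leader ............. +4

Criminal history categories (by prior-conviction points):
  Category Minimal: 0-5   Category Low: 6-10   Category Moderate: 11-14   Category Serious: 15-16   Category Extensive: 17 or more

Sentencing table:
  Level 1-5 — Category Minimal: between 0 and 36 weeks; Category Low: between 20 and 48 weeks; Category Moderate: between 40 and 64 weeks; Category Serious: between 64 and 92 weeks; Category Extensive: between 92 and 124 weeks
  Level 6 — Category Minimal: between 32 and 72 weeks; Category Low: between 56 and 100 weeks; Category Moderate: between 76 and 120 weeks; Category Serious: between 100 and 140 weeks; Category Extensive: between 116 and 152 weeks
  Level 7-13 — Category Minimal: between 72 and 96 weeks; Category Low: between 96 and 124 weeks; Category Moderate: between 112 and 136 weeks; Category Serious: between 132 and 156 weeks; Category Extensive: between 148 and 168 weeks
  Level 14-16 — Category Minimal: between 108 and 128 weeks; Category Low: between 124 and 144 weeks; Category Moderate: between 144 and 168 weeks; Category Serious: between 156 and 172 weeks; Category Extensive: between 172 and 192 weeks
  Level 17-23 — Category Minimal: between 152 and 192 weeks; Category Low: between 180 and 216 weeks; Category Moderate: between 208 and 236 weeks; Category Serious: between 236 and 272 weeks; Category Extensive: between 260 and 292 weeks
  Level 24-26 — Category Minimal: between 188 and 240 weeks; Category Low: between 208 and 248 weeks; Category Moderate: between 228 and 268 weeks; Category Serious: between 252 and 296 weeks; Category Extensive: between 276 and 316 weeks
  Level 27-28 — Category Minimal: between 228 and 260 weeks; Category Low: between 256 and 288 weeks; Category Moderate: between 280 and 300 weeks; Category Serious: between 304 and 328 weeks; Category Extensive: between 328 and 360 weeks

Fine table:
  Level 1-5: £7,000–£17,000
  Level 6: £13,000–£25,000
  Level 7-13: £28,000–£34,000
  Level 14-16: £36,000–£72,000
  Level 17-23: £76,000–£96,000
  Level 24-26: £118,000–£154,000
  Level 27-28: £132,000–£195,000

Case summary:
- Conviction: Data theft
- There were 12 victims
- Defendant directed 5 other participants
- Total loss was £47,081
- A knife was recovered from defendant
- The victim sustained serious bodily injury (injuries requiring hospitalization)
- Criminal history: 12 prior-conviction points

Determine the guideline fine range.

Base offense level for data theft: 26.
R1 applies: 26 + 1 = 27.
R2 applies (level before this adjustment is 27 ≥ 21, so +5): 27 + 5 = 32.
R3 applies: 32 + 4 = 36.
R4 does not apply.
R5 applies: 36 + 2 = 38.
R6 applies: 38 + 4 = 42.
Level 42 exceeds the maximum of 28; capped at 28.
Final offense level: 28.
Level 28 falls in the 27-28 band.
Fine table: Level 27-28 → £132,000–£195,000.

£132,000–£195,000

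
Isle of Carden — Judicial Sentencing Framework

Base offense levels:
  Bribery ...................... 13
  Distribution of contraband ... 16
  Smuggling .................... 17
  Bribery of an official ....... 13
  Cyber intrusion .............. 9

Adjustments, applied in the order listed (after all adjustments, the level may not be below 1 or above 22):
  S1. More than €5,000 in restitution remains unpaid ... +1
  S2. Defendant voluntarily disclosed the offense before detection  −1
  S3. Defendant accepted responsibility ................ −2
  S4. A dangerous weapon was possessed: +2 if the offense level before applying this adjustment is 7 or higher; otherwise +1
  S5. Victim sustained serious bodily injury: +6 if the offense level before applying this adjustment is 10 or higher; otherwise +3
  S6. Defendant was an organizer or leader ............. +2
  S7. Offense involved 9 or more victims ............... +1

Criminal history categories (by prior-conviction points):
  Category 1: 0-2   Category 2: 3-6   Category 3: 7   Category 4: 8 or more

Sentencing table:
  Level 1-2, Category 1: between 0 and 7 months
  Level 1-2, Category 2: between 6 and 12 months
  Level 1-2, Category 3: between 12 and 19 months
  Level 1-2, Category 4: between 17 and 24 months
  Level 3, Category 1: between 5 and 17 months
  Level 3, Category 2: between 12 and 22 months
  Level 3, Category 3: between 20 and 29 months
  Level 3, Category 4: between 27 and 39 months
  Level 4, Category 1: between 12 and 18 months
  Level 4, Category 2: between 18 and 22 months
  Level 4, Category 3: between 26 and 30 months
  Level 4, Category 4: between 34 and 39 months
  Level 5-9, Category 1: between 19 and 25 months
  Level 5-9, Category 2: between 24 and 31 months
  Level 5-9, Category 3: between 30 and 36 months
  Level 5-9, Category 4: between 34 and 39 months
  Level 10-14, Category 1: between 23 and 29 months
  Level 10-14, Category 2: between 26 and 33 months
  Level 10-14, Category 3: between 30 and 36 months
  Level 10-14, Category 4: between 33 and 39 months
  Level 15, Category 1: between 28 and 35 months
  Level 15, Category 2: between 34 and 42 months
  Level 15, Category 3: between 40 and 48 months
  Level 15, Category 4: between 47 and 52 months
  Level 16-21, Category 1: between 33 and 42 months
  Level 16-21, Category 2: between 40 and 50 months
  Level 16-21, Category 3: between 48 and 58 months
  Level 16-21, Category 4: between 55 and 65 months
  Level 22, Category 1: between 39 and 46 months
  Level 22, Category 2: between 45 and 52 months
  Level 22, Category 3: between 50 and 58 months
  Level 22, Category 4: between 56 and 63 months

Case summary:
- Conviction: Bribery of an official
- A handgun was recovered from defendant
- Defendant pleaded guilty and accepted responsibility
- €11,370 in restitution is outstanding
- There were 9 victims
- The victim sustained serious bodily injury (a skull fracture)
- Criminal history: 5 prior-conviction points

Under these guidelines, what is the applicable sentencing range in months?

Base offense level for bribery of an official: 13.
S1 applies: 13 + 1 = 14.
S3 applies: 14 − 2 = 12.
S4 applies (level before this adjustment is 12 ≥ 7, so +2): 12 + 2 = 14.
S5 applies (level before this adjustment is 14 ≥ 10, so +6): 14 + 6 = 20.
S7 applies: 20 + 1 = 21.
Final offense level: 21.
Criminal history: 5 prior points → Category 2 (3-6).
Level 21 falls in the 16-21 band.
Grid: Level 16-21 × Category 2 = 40-50 months.

40-50 months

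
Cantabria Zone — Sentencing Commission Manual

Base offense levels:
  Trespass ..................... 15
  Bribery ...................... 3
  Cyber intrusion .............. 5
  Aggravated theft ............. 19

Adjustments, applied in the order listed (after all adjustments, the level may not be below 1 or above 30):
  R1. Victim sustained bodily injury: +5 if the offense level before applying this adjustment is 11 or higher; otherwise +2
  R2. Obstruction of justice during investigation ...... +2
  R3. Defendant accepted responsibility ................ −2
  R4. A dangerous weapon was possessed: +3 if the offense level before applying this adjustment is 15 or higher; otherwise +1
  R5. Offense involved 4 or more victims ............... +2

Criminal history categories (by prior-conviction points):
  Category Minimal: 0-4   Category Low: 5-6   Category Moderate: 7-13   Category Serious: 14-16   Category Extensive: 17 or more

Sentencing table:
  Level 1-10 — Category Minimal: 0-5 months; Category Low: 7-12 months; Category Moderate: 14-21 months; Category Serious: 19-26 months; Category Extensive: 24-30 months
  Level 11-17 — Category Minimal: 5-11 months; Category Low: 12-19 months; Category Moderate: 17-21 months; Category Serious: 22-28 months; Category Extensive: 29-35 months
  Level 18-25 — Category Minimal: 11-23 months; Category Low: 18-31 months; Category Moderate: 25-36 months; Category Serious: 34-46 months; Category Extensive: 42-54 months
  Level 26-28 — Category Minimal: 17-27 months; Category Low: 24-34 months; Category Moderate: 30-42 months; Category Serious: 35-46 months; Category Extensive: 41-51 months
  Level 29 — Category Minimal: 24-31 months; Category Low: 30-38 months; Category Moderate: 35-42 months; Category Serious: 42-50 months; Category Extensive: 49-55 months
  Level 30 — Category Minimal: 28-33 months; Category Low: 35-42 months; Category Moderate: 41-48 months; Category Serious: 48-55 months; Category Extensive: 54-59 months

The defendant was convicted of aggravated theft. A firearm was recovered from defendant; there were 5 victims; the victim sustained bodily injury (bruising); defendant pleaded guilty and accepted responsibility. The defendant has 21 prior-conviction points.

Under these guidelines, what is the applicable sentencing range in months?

41-51 months

Base offense level for aggravated theft: 19.
R1 applies (level before this adjustment is 19 ≥ 11, so +5): 19 + 5 = 24.
R3 applies: 24 − 2 = 22.
R4 applies (level before this adjustment is 22 ≥ 15, so +3): 22 + 3 = 25.
R5 applies: 25 + 2 = 27.
Final offense level: 27.
Criminal history: 21 prior points → Category Extensive (17+).
Level 27 falls in the 26-28 band.
Grid: Level 26-28 × Category Extensive = 41-51 months.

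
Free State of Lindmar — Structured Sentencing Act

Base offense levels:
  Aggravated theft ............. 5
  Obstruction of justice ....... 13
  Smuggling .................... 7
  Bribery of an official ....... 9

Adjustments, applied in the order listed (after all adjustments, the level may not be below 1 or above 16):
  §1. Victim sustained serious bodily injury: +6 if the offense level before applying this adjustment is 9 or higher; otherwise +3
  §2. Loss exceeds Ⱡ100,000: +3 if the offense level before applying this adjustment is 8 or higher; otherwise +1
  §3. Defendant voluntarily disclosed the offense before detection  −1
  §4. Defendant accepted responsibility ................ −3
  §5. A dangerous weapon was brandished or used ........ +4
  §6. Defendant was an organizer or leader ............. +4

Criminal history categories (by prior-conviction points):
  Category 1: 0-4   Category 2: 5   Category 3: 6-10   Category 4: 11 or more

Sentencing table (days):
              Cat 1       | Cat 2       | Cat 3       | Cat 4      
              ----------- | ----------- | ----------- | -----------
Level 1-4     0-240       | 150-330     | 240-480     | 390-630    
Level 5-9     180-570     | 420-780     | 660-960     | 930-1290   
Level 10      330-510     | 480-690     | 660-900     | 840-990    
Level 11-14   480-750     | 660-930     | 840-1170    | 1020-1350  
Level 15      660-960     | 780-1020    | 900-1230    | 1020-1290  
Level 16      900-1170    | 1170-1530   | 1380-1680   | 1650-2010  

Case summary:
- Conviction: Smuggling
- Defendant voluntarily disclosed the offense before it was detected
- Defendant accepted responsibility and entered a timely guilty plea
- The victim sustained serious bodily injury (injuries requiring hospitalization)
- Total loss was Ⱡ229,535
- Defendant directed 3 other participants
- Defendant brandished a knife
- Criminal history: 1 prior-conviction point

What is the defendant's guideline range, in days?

Base offense level for smuggling: 7.
§1 applies (level before this adjustment is 7 < 9, so +3): 7 + 3 = 10.
§2 applies (level before this adjustment is 10 ≥ 8, so +3): 10 + 3 = 13.
§3 applies: 13 − 1 = 12.
§4 applies: 12 − 3 = 9.
§5 applies: 9 + 4 = 13.
§6 applies: 13 + 4 = 17.
Level 17 exceeds the maximum of 16; capped at 16.
Final offense level: 16.
Criminal history: 1 prior point → Category 1 (0-4).
Level 16 falls in the 16 band.
Grid: Level 16 × Category 1 = 900-1170 days.

900-1170 days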